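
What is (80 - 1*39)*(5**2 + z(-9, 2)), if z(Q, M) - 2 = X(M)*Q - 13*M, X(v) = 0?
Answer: 41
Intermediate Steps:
z(Q, M) = 2 - 13*M (z(Q, M) = 2 + (0*Q - 13*M) = 2 + (0 - 13*M) = 2 - 13*M)
(80 - 1*39)*(5**2 + z(-9, 2)) = (80 - 1*39)*(5**2 + (2 - 13*2)) = (80 - 39)*(25 + (2 - 26)) = 41*(25 - 24) = 41*1 = 41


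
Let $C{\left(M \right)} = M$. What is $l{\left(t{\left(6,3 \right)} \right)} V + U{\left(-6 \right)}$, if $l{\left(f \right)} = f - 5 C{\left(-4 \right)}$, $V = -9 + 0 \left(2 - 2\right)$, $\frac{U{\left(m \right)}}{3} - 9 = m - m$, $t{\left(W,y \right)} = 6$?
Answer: $-207$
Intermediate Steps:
$U{\left(m \right)} = 27$ ($U{\left(m \right)} = 27 + 3 \left(m - m\right) = 27 + 3 \cdot 0 = 27 + 0 = 27$)
$V = -9$ ($V = -9 + 0 \cdot 0 = -9 + 0 = -9$)
$l{\left(f \right)} = 20 + f$ ($l{\left(f \right)} = f - -20 = f + 20 = 20 + f$)
$l{\left(t{\left(6,3 \right)} \right)} V + U{\left(-6 \right)} = \left(20 + 6\right) \left(-9\right) + 27 = 26 \left(-9\right) + 27 = -234 + 27 = -207$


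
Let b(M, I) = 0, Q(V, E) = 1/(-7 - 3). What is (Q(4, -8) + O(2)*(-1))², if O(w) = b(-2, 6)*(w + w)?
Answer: 1/100 ≈ 0.010000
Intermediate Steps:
Q(V, E) = -⅒ (Q(V, E) = 1/(-10) = -⅒)
O(w) = 0 (O(w) = 0*(w + w) = 0*(2*w) = 0)
(Q(4, -8) + O(2)*(-1))² = (-⅒ + 0*(-1))² = (-⅒ + 0)² = (-⅒)² = 1/100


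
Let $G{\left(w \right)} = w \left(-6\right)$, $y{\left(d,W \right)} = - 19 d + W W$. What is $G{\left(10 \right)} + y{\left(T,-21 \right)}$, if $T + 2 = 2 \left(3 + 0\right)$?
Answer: $305$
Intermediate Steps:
$T = 4$ ($T = -2 + 2 \left(3 + 0\right) = -2 + 2 \cdot 3 = -2 + 6 = 4$)
$y{\left(d,W \right)} = W^{2} - 19 d$ ($y{\left(d,W \right)} = - 19 d + W^{2} = W^{2} - 19 d$)
$G{\left(w \right)} = - 6 w$
$G{\left(10 \right)} + y{\left(T,-21 \right)} = \left(-6\right) 10 + \left(\left(-21\right)^{2} - 76\right) = -60 + \left(441 - 76\right) = -60 + 365 = 305$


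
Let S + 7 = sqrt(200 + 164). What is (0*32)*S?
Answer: 0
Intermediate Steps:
S = -7 + 2*sqrt(91) (S = -7 + sqrt(200 + 164) = -7 + sqrt(364) = -7 + 2*sqrt(91) ≈ 12.079)
(0*32)*S = (0*32)*(-7 + 2*sqrt(91)) = 0*(-7 + 2*sqrt(91)) = 0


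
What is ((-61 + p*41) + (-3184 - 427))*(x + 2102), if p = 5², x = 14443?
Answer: -43794615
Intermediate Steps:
p = 25
((-61 + p*41) + (-3184 - 427))*(x + 2102) = ((-61 + 25*41) + (-3184 - 427))*(14443 + 2102) = ((-61 + 1025) - 3611)*16545 = (964 - 3611)*16545 = -2647*16545 = -43794615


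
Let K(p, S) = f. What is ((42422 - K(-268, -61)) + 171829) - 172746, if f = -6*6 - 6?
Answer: 41547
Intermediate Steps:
f = -42 (f = -36 - 6 = -42)
K(p, S) = -42
((42422 - K(-268, -61)) + 171829) - 172746 = ((42422 - 1*(-42)) + 171829) - 172746 = ((42422 + 42) + 171829) - 172746 = (42464 + 171829) - 172746 = 214293 - 172746 = 41547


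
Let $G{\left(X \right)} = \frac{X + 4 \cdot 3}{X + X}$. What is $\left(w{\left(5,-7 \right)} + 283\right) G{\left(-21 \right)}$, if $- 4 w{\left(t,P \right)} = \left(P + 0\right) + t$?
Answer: $\frac{243}{4} \approx 60.75$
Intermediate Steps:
$w{\left(t,P \right)} = - \frac{P}{4} - \frac{t}{4}$ ($w{\left(t,P \right)} = - \frac{\left(P + 0\right) + t}{4} = - \frac{P + t}{4} = - \frac{P}{4} - \frac{t}{4}$)
$G{\left(X \right)} = \frac{12 + X}{2 X}$ ($G{\left(X \right)} = \frac{X + 12}{2 X} = \left(12 + X\right) \frac{1}{2 X} = \frac{12 + X}{2 X}$)
$\left(w{\left(5,-7 \right)} + 283\right) G{\left(-21 \right)} = \left(\left(\left(- \frac{1}{4}\right) \left(-7\right) - \frac{5}{4}\right) + 283\right) \frac{12 - 21}{2 \left(-21\right)} = \left(\left(\frac{7}{4} - \frac{5}{4}\right) + 283\right) \frac{1}{2} \left(- \frac{1}{21}\right) \left(-9\right) = \left(\frac{1}{2} + 283\right) \frac{3}{14} = \frac{567}{2} \cdot \frac{3}{14} = \frac{243}{4}$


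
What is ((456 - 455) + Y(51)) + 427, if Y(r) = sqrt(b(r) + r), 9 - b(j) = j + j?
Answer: 428 + I*sqrt(42) ≈ 428.0 + 6.4807*I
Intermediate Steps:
b(j) = 9 - 2*j (b(j) = 9 - (j + j) = 9 - 2*j)
Y(r) = sqrt(9 - r) (Y(r) = sqrt((9 - 2*r) + r) = sqrt(9 - r))
((456 - 455) + Y(51)) + 427 = ((456 - 455) + sqrt(9 - 1*51)) + 427 = (1 + sqrt(9 - 51)) + 427 = (1 + sqrt(-42)) + 427 = (1 + I*sqrt(42)) + 427 = 428 + I*sqrt(42)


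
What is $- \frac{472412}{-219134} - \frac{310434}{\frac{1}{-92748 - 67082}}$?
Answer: $\frac{5436349267962946}{109567} \approx 4.9617 \cdot 10^{10}$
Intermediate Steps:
$- \frac{472412}{-219134} - \frac{310434}{\frac{1}{-92748 - 67082}} = \left(-472412\right) \left(- \frac{1}{219134}\right) - \frac{310434}{\frac{1}{-159830}} = \frac{236206}{109567} - \frac{310434}{- \frac{1}{159830}} = \frac{236206}{109567} - -49616666220 = \frac{236206}{109567} + 49616666220 = \frac{5436349267962946}{109567}$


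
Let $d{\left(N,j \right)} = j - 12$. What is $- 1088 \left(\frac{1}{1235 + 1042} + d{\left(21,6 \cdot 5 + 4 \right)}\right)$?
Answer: $- \frac{54503360}{2277} \approx -23936.0$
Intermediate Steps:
$d{\left(N,j \right)} = -12 + j$ ($d{\left(N,j \right)} = j - 12 = -12 + j$)
$- 1088 \left(\frac{1}{1235 + 1042} + d{\left(21,6 \cdot 5 + 4 \right)}\right) = - 1088 \left(\frac{1}{1235 + 1042} + \left(-12 + \left(6 \cdot 5 + 4\right)\right)\right) = - 1088 \left(\frac{1}{2277} + \left(-12 + \left(30 + 4\right)\right)\right) = - 1088 \left(\frac{1}{2277} + \left(-12 + 34\right)\right) = - 1088 \left(\frac{1}{2277} + 22\right) = \left(-1088\right) \frac{50095}{2277} = - \frac{54503360}{2277}$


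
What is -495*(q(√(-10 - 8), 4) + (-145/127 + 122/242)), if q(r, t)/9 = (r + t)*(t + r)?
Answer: 12888180/1397 - 106920*I*√2 ≈ 9225.6 - 1.5121e+5*I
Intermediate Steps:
q(r, t) = 9*(r + t)² (q(r, t) = 9*((r + t)*(t + r)) = 9*((r + t)*(r + t)) = 9*(r + t)²)
-495*(q(√(-10 - 8), 4) + (-145/127 + 122/242)) = -495*(9*(√(-10 - 8) + 4)² + (-145/127 + 122/242)) = -495*(9*(√(-18) + 4)² + (-145*1/127 + 122*(1/242))) = -495*(9*(3*I*√2 + 4)² + (-145/127 + 61/121)) = -495*(9*(4 + 3*I*√2)² - 9798/15367) = -495*(-9798/15367 + 9*(4 + 3*I*√2)²) = 440910/1397 - 4455*(4 + 3*I*√2)²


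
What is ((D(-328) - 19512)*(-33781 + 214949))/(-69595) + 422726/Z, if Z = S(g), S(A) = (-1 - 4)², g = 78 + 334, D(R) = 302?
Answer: 23285109594/347975 ≈ 66916.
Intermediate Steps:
g = 412
S(A) = 25 (S(A) = (-5)² = 25)
Z = 25
((D(-328) - 19512)*(-33781 + 214949))/(-69595) + 422726/Z = ((302 - 19512)*(-33781 + 214949))/(-69595) + 422726/25 = -19210*181168*(-1/69595) + 422726*(1/25) = -3480237280*(-1/69595) + 422726/25 = 696047456/13919 + 422726/25 = 23285109594/347975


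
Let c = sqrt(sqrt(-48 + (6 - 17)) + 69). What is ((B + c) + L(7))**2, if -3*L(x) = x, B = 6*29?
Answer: (515 + 3*sqrt(69 + I*sqrt(59)))**2/9 ≈ 32395.0 + 166.18*I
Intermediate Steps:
B = 174
L(x) = -x/3
c = sqrt(69 + I*sqrt(59)) (c = sqrt(sqrt(-48 - 11) + 69) = sqrt(sqrt(-59) + 69) = sqrt(I*sqrt(59) + 69) = sqrt(69 + I*sqrt(59)) ≈ 8.3194 + 0.46164*I)
((B + c) + L(7))**2 = ((174 + sqrt(69 + I*sqrt(59))) - 1/3*7)**2 = ((174 + sqrt(69 + I*sqrt(59))) - 7/3)**2 = (515/3 + sqrt(69 + I*sqrt(59)))**2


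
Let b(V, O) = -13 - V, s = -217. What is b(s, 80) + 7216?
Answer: 7420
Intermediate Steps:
b(s, 80) + 7216 = (-13 - 1*(-217)) + 7216 = (-13 + 217) + 7216 = 204 + 7216 = 7420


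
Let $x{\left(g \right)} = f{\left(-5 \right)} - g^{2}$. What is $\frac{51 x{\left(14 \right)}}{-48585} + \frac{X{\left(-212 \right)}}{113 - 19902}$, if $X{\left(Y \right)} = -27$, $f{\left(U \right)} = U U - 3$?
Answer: $\frac{58973127}{320482855} \approx 0.18401$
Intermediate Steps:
$f{\left(U \right)} = -3 + U^{2}$ ($f{\left(U \right)} = U^{2} - 3 = -3 + U^{2}$)
$x{\left(g \right)} = 22 - g^{2}$ ($x{\left(g \right)} = \left(-3 + \left(-5\right)^{2}\right) - g^{2} = \left(-3 + 25\right) - g^{2} = 22 - g^{2}$)
$\frac{51 x{\left(14 \right)}}{-48585} + \frac{X{\left(-212 \right)}}{113 - 19902} = \frac{51 \left(22 - 14^{2}\right)}{-48585} - \frac{27}{113 - 19902} = 51 \left(22 - 196\right) \left(- \frac{1}{48585}\right) - \frac{27}{-19789} = 51 \left(22 - 196\right) \left(- \frac{1}{48585}\right) - - \frac{27}{19789} = 51 \left(-174\right) \left(- \frac{1}{48585}\right) + \frac{27}{19789} = \left(-8874\right) \left(- \frac{1}{48585}\right) + \frac{27}{19789} = \frac{2958}{16195} + \frac{27}{19789} = \frac{58973127}{320482855}$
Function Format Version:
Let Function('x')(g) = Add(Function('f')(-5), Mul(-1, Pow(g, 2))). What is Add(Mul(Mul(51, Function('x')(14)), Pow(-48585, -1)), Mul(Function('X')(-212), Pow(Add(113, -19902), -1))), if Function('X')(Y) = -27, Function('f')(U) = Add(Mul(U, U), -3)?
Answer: Rational(58973127, 320482855) ≈ 0.18401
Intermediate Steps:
Function('f')(U) = Add(-3, Pow(U, 2)) (Function('f')(U) = Add(Pow(U, 2), -3) = Add(-3, Pow(U, 2)))
Function('x')(g) = Add(22, Mul(-1, Pow(g, 2))) (Function('x')(g) = Add(Add(-3, Pow(-5, 2)), Mul(-1, Pow(g, 2))) = Add(Add(-3, 25), Mul(-1, Pow(g, 2))) = Add(22, Mul(-1, Pow(g, 2))))
Add(Mul(Mul(51, Function('x')(14)), Pow(-48585, -1)), Mul(Function('X')(-212), Pow(Add(113, -19902), -1))) = Add(Mul(Mul(51, Add(22, Mul(-1, Pow(14, 2)))), Pow(-48585, -1)), Mul(-27, Pow(Add(113, -19902), -1))) = Add(Mul(Mul(51, Add(22, Mul(-1, 196))), Rational(-1, 48585)), Mul(-27, Pow(-19789, -1))) = Add(Mul(Mul(51, Add(22, -196)), Rational(-1, 48585)), Mul(-27, Rational(-1, 19789))) = Add(Mul(Mul(51, -174), Rational(-1, 48585)), Rational(27, 19789)) = Add(Mul(-8874, Rational(-1, 48585)), Rational(27, 19789)) = Add(Rational(2958, 16195), Rational(27, 19789)) = Rational(58973127, 320482855)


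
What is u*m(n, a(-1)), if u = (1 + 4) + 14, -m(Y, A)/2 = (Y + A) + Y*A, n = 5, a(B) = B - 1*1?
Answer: 266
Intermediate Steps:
a(B) = -1 + B (a(B) = B - 1 = -1 + B)
m(Y, A) = -2*A - 2*Y - 2*A*Y (m(Y, A) = -2*((Y + A) + Y*A) = -2*((A + Y) + A*Y) = -2*(A + Y + A*Y) = -2*A - 2*Y - 2*A*Y)
u = 19 (u = 5 + 14 = 19)
u*m(n, a(-1)) = 19*(-2*(-1 - 1) - 2*5 - 2*(-1 - 1)*5) = 19*(-2*(-2) - 10 - 2*(-2)*5) = 19*(4 - 10 + 20) = 19*14 = 266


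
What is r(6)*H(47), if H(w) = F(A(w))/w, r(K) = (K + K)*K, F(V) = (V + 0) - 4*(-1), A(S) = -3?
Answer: 72/47 ≈ 1.5319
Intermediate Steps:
F(V) = 4 + V (F(V) = V + 4 = 4 + V)
r(K) = 2*K**2 (r(K) = (2*K)*K = 2*K**2)
H(w) = 1/w (H(w) = (4 - 3)/w = 1/w)
r(6)*H(47) = (2*6**2)/47 = (2*36)*(1/47) = 72*(1/47) = 72/47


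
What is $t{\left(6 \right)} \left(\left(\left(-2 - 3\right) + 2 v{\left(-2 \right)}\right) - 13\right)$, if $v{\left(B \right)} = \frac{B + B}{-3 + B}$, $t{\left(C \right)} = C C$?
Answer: $- \frac{2952}{5} \approx -590.4$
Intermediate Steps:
$t{\left(C \right)} = C^{2}$
$v{\left(B \right)} = \frac{2 B}{-3 + B}$
$t{\left(6 \right)} \left(\left(\left(-2 - 3\right) + 2 v{\left(-2 \right)}\right) - 13\right) = 6^{2} \left(\left(\left(-2 - 3\right) + 2 \cdot 2 \left(-2\right) \frac{1}{-3 - 2}\right) - 13\right) = 36 \left(\left(-5 + 2 \cdot 2 \left(-2\right) \frac{1}{-5}\right) - 13\right) = 36 \left(\left(-5 + 2 \cdot 2 \left(-2\right) \left(- \frac{1}{5}\right)\right) - 13\right) = 36 \left(\left(-5 + 2 \cdot \frac{4}{5}\right) - 13\right) = 36 \left(\left(-5 + \frac{8}{5}\right) - 13\right) = 36 \left(- \frac{17}{5} - 13\right) = 36 \left(- \frac{82}{5}\right) = - \frac{2952}{5}$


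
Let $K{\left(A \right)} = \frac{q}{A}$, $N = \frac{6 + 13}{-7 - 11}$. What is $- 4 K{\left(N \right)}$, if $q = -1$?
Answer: $- \frac{72}{19} \approx -3.7895$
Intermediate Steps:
$N = - \frac{19}{18}$ ($N = \frac{19}{-7 - 11} = \frac{19}{-18} = 19 \left(- \frac{1}{18}\right) = - \frac{19}{18} \approx -1.0556$)
$K{\left(A \right)} = - \frac{1}{A}$
$- 4 K{\left(N \right)} = - 4 \left(- \frac{1}{- \frac{19}{18}}\right) = - 4 \left(\left(-1\right) \left(- \frac{18}{19}\right)\right) = \left(-4\right) \frac{18}{19} = - \frac{72}{19}$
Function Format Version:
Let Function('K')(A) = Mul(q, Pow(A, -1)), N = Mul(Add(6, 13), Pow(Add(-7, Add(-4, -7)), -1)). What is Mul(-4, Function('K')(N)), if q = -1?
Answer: Rational(-72, 19) ≈ -3.7895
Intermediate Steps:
N = Rational(-19, 18) (N = Mul(19, Pow(Add(-7, -11), -1)) = Mul(19, Pow(-18, -1)) = Mul(19, Rational(-1, 18)) = Rational(-19, 18) ≈ -1.0556)
Function('K')(A) = Mul(-1, Pow(A, -1))
Mul(-4, Function('K')(N)) = Mul(-4, Mul(-1, Pow(Rational(-19, 18), -1))) = Mul(-4, Mul(-1, Rational(-18, 19))) = Mul(-4, Rational(18, 19)) = Rational(-72, 19)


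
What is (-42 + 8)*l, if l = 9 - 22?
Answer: 442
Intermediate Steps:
l = -13
(-42 + 8)*l = (-42 + 8)*(-13) = -34*(-13) = 442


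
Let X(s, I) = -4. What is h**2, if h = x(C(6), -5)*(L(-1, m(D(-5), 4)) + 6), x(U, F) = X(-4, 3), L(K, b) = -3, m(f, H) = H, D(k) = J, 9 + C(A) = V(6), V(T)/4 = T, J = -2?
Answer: 144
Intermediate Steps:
V(T) = 4*T
C(A) = 15 (C(A) = -9 + 4*6 = -9 + 24 = 15)
D(k) = -2
x(U, F) = -4
h = -12 (h = -4*(-3 + 6) = -4*3 = -12)
h**2 = (-12)**2 = 144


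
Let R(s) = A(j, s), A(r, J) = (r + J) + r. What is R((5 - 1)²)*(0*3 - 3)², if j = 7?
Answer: 270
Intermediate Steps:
A(r, J) = J + 2*r (A(r, J) = (J + r) + r = J + 2*r)
R(s) = 14 + s (R(s) = s + 2*7 = s + 14 = 14 + s)
R((5 - 1)²)*(0*3 - 3)² = (14 + (5 - 1)²)*(0*3 - 3)² = (14 + 4²)*(0 - 3)² = (14 + 16)*(-3)² = 30*9 = 270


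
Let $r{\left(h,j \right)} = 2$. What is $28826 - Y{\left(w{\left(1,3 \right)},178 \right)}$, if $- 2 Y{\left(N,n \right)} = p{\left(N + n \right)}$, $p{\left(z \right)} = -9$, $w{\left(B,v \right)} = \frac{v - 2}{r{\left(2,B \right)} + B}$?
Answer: $\frac{57643}{2} \approx 28822.0$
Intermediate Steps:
$w{\left(B,v \right)} = \frac{-2 + v}{2 + B}$ ($w{\left(B,v \right)} = \frac{v - 2}{2 + B} = \frac{-2 + v}{2 + B}$)
$Y{\left(N,n \right)} = \frac{9}{2}$ ($Y{\left(N,n \right)} = \left(- \frac{1}{2}\right) \left(-9\right) = \frac{9}{2}$)
$28826 - Y{\left(w{\left(1,3 \right)},178 \right)} = 28826 - \frac{9}{2} = \frac{57643}{2}$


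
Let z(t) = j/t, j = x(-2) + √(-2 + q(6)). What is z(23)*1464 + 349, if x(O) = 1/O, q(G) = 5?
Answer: 7295/23 + 1464*√3/23 ≈ 427.42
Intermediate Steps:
j = -½ + √3 (j = 1/(-2) + √(-2 + 5) = -½ + √3 ≈ 1.2320)
z(t) = (-½ + √3)/t
z(23)*1464 + 349 = ((-½ + √3)/23)*1464 + 349 = (-1/46 + √3/23)*1464 + 349 = (-732/23 + 1464*√3/23) + 349 = 7295/23 + 1464*√3/23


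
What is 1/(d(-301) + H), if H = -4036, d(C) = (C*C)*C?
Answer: -1/27274937 ≈ -3.6664e-8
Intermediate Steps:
d(C) = C³ (d(C) = C²*C = C³)
1/(d(-301) + H) = 1/((-301)³ - 4036) = 1/(-27270901 - 4036) = 1/(-27274937) = -1/27274937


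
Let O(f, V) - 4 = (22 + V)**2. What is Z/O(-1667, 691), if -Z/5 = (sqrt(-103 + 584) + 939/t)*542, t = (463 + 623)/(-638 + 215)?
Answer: 179400645/92015513 - 2710*sqrt(481)/508373 ≈ 1.8328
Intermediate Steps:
t = -362/141 (t = 1086/(-423) = 1086*(-1/423) = -362/141 ≈ -2.5674)
O(f, V) = 4 + (22 + V)**2
Z = 179400645/181 - 2710*sqrt(481) (Z = -5*(sqrt(-103 + 584) + 939/(-362/141))*542 = -5*(sqrt(481) + 939*(-141/362))*542 = -5*(sqrt(481) - 132399/362)*542 = -5*(-132399/362 + sqrt(481))*542 = -5*(-35880129/181 + 542*sqrt(481)) = 179400645/181 - 2710*sqrt(481) ≈ 9.3173e+5)
Z/O(-1667, 691) = (179400645/181 - 2710*sqrt(481))/(4 + (22 + 691)**2) = (179400645/181 - 2710*sqrt(481))/(4 + 713**2) = (179400645/181 - 2710*sqrt(481))/(4 + 508369) = (179400645/181 - 2710*sqrt(481))/508373 = (179400645/181 - 2710*sqrt(481))*(1/508373) = 179400645/92015513 - 2710*sqrt(481)/508373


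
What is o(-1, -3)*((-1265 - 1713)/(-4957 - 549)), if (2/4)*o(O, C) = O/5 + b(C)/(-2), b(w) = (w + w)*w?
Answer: -136988/13765 ≈ -9.9519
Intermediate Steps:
b(w) = 2*w² (b(w) = (2*w)*w = 2*w²)
o(O, C) = -2*C² + 2*O/5 (o(O, C) = 2*(O/5 + (2*C²)/(-2)) = 2*(O*(⅕) + (2*C²)*(-½)) = 2*(O/5 - C²) = 2*(-C² + O/5) = -2*C² + 2*O/5)
o(-1, -3)*((-1265 - 1713)/(-4957 - 549)) = (-2*(-3)² + (⅖)*(-1))*((-1265 - 1713)/(-4957 - 549)) = (-2*9 - ⅖)*(-2978/(-5506)) = (-18 - ⅖)*(-2978*(-1/5506)) = -92/5*1489/2753 = -136988/13765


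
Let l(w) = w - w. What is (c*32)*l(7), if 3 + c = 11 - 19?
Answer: 0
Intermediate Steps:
c = -11 (c = -3 + (11 - 19) = -3 - 8 = -11)
l(w) = 0
(c*32)*l(7) = -11*32*0 = -352*0 = 0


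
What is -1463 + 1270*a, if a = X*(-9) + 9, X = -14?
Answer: 169987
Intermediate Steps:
a = 135 (a = -14*(-9) + 9 = 126 + 9 = 135)
-1463 + 1270*a = -1463 + 1270*135 = -1463 + 171450 = 169987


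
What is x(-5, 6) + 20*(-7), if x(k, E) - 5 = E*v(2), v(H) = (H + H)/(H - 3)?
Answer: -159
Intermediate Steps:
v(H) = 2*H/(-3 + H) (v(H) = (2*H)/(-3 + H) = 2*H/(-3 + H))
x(k, E) = 5 - 4*E (x(k, E) = 5 + E*(2*2/(-3 + 2)) = 5 + E*(2*2/(-1)) = 5 + E*(2*2*(-1)) = 5 + E*(-4) = 5 - 4*E)
x(-5, 6) + 20*(-7) = (5 - 4*6) + 20*(-7) = (5 - 24) - 140 = -19 - 140 = -159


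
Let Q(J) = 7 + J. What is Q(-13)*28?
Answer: -168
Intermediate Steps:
Q(-13)*28 = (7 - 13)*28 = -6*28 = -168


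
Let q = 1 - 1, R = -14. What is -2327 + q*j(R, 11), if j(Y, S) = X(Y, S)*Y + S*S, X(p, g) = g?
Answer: -2327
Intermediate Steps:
j(Y, S) = S² + S*Y (j(Y, S) = S*Y + S*S = S*Y + S² = S² + S*Y)
q = 0
-2327 + q*j(R, 11) = -2327 + 0*(11*(11 - 14)) = -2327 + 0*(11*(-3)) = -2327 + 0*(-33) = -2327 + 0 = -2327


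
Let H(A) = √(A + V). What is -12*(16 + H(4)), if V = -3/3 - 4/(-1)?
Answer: -192 - 12*√7 ≈ -223.75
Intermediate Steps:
V = 3 (V = -3*⅓ - 4*(-1) = -1 + 4 = 3)
H(A) = √(3 + A) (H(A) = √(A + 3) = √(3 + A))
-12*(16 + H(4)) = -12*(16 + √(3 + 4)) = -12*(16 + √7) = -192 - 12*√7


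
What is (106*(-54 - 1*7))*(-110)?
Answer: 711260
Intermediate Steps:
(106*(-54 - 1*7))*(-110) = (106*(-54 - 7))*(-110) = (106*(-61))*(-110) = -6466*(-110) = 711260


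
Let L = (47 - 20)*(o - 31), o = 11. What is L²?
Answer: 291600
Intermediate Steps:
L = -540 (L = (47 - 20)*(11 - 31) = 27*(-20) = -540)
L² = (-540)² = 291600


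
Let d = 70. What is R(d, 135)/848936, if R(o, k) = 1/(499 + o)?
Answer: 1/483044584 ≈ 2.0702e-9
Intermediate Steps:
R(d, 135)/848936 = 1/((499 + 70)*848936) = (1/848936)/569 = (1/569)*(1/848936) = 1/483044584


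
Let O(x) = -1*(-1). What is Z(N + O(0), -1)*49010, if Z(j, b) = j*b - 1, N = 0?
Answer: -98020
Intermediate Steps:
O(x) = 1
Z(j, b) = -1 + b*j (Z(j, b) = b*j - 1 = -1 + b*j)
Z(N + O(0), -1)*49010 = (-1 - (0 + 1))*49010 = (-1 - 1*1)*49010 = (-1 - 1)*49010 = -2*49010 = -98020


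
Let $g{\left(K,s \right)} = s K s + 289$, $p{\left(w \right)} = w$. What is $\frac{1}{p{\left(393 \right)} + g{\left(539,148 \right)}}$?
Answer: $\frac{1}{11806938} \approx 8.4696 \cdot 10^{-8}$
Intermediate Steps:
$g{\left(K,s \right)} = 289 + K s^{2}$ ($g{\left(K,s \right)} = K s s + 289 = K s^{2} + 289 = 289 + K s^{2}$)
$\frac{1}{p{\left(393 \right)} + g{\left(539,148 \right)}} = \frac{1}{393 + \left(289 + 539 \cdot 148^{2}\right)} = \frac{1}{393 + \left(289 + 539 \cdot 21904\right)} = \frac{1}{393 + \left(289 + 11806256\right)} = \frac{1}{393 + 11806545} = \frac{1}{11806938}$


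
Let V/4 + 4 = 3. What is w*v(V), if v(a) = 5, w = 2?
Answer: 10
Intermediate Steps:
V = -4 (V = -16 + 4*3 = -16 + 12 = -4)
w*v(V) = 2*5 = 10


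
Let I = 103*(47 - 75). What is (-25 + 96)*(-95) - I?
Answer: -3861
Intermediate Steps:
I = -2884 (I = 103*(-28) = -2884)
(-25 + 96)*(-95) - I = (-25 + 96)*(-95) - 1*(-2884) = 71*(-95) + 2884 = -6745 + 2884 = -3861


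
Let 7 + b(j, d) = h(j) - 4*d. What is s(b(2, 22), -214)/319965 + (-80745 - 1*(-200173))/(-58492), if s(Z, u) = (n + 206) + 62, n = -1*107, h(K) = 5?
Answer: -9550840702/4678848195 ≈ -2.0413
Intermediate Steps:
b(j, d) = -2 - 4*d (b(j, d) = -7 + (5 - 4*d) = -2 - 4*d)
n = -107
s(Z, u) = 161 (s(Z, u) = (-107 + 206) + 62 = 99 + 62 = 161)
s(b(2, 22), -214)/319965 + (-80745 - 1*(-200173))/(-58492) = 161/319965 + (-80745 - 1*(-200173))/(-58492) = 161*(1/319965) + (-80745 + 200173)*(-1/58492) = 161/319965 + 119428*(-1/58492) = 161/319965 - 29857/14623 = -9550840702/4678848195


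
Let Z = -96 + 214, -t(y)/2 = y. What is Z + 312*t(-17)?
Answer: 10726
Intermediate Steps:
t(y) = -2*y
Z = 118
Z + 312*t(-17) = 118 + 312*(-2*(-17)) = 118 + 312*34 = 118 + 10608 = 10726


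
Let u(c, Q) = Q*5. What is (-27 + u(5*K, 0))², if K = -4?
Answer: 729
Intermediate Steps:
u(c, Q) = 5*Q
(-27 + u(5*K, 0))² = (-27 + 5*0)² = (-27 + 0)² = (-27)² = 729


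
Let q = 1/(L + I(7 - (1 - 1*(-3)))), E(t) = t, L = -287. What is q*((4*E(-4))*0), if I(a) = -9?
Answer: 0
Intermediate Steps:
q = -1/296 (q = 1/(-287 - 9) = 1/(-296) = -1/296 ≈ -0.0033784)
q*((4*E(-4))*0) = -4*(-4)*0/296 = -(-2)*0/37 = -1/296*0 = 0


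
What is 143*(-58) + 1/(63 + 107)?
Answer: -1409979/170 ≈ -8294.0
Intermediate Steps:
143*(-58) + 1/(63 + 107) = -8294 + 1/170 = -1409979/170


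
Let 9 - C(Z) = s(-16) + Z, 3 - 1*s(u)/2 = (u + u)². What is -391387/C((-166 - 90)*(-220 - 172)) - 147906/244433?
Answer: 11589798695/3432572619 ≈ 3.3764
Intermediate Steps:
s(u) = 6 - 8*u² (s(u) = 6 - 2*(u + u)² = 6 - 2*4*u² = 6 - 8*u²)
C(Z) = 2051 - Z (C(Z) = 9 - ((6 - 8*(-16)²) + Z) = 9 - ((6 - 8*256) + Z) = 9 - ((6 - 2048) + Z) = 9 - (-2042 + Z) = 9 + (2042 - Z) = 2051 - Z)
-391387/C((-166 - 90)*(-220 - 172)) - 147906/244433 = -391387/(2051 - (-166 - 90)*(-220 - 172)) - 147906/244433 = -391387/(2051 - (-256)*(-392)) - 147906*1/244433 = -391387/(2051 - 1*100352) - 147906/244433 = -391387/(2051 - 100352) - 147906/244433 = -391387/(-98301) - 147906/244433 = -391387*(-1/98301) - 147906/244433 = 391387/98301 - 147906/244433 = 11589798695/3432572619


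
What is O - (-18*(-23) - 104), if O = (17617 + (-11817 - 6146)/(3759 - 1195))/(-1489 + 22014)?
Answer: -650757559/2105044 ≈ -309.14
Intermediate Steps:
O = 1806081/2105044 (O = (17617 - 17963/2564)/20525 = (17617 - 17963*1/2564)*(1/20525) = (17617 - 17963/2564)*(1/20525) = (45152025/2564)*(1/20525) = 1806081/2105044 ≈ 0.85798)
O - (-18*(-23) - 104) = 1806081/2105044 - (-18*(-23) - 104) = 1806081/2105044 - (414 - 104) = 1806081/2105044 - 1*310 = 1806081/2105044 - 310 = -650757559/2105044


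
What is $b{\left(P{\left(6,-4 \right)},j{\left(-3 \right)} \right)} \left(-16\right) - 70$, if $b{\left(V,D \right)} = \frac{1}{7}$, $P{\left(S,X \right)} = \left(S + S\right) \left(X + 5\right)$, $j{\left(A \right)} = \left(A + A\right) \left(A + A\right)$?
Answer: $- \frac{506}{7} \approx -72.286$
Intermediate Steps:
$j{\left(A \right)} = 4 A^{2}$ ($j{\left(A \right)} = 2 A 2 A = 4 A^{2}$)
$P{\left(S,X \right)} = 2 S \left(5 + X\right)$
$b{\left(V,D \right)} = \frac{1}{7}$
$b{\left(P{\left(6,-4 \right)},j{\left(-3 \right)} \right)} \left(-16\right) - 70 = \frac{1}{7} \left(-16\right) - 70 = - \frac{16}{7} - 70 = - \frac{506}{7}$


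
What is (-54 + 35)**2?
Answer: 361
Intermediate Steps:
(-54 + 35)**2 = (-19)**2 = 361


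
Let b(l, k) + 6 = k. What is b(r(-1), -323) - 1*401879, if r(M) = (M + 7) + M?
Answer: -402208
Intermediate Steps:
r(M) = 7 + 2*M (r(M) = (7 + M) + M = 7 + 2*M)
b(l, k) = -6 + k
b(r(-1), -323) - 1*401879 = (-6 - 323) - 1*401879 = -329 - 401879 = -402208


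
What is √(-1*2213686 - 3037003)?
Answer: I*√5250689 ≈ 2291.4*I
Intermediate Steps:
√(-1*2213686 - 3037003) = √(-2213686 - 3037003) = √(-5250689) = I*√5250689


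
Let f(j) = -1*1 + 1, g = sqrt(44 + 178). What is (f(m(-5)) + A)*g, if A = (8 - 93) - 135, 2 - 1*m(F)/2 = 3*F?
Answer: -220*sqrt(222) ≈ -3277.9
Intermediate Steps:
m(F) = 4 - 6*F
g = sqrt(222) ≈ 14.900
f(j) = 0 (f(j) = -1 + 1 = 0)
A = -220 (A = -85 - 135 = -220)
(f(m(-5)) + A)*g = (0 - 220)*sqrt(222) = -220*sqrt(222)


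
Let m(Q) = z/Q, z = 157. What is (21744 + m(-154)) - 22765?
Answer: -157391/154 ≈ -1022.0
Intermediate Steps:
m(Q) = 157/Q
(21744 + m(-154)) - 22765 = (21744 + 157/(-154)) - 22765 = (21744 + 157*(-1/154)) - 22765 = (21744 - 157/154) - 22765 = 3348419/154 - 22765 = -157391/154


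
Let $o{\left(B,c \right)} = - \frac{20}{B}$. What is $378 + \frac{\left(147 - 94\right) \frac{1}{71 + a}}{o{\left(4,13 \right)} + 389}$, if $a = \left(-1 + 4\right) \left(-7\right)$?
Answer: $\frac{7257653}{19200} \approx 378.0$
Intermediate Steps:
$a = -21$ ($a = 3 \left(-7\right) = -21$)
$378 + \frac{\left(147 - 94\right) \frac{1}{71 + a}}{o{\left(4,13 \right)} + 389} = 378 + \frac{\left(147 - 94\right) \frac{1}{71 - 21}}{- \frac{20}{4} + 389} = 378 + \frac{53 \cdot \frac{1}{50}}{\left(-20\right) \frac{1}{4} + 389} = 378 + \frac{53 \cdot \frac{1}{50}}{-5 + 389} = 378 + \frac{53}{50 \cdot 384} = 378 + \frac{53}{50} \cdot \frac{1}{384} = 378 + \frac{53}{19200} = \frac{7257653}{19200}$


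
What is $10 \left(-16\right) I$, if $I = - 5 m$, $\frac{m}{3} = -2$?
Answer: $-4800$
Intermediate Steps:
$m = -6$ ($m = 3 \left(-2\right) = -6$)
$I = 30$ ($I = \left(-5\right) \left(-6\right) = 30$)
$10 \left(-16\right) I = 10 \left(-16\right) 30 = \left(-160\right) 30 = -4800$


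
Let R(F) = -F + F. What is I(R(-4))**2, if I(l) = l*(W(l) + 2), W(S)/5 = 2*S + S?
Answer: 0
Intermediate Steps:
R(F) = 0
W(S) = 15*S (W(S) = 5*(2*S + S) = 5*(3*S) = 15*S)
I(l) = l*(2 + 15*l) (I(l) = l*(15*l + 2) = l*(2 + 15*l))
I(R(-4))**2 = (0*(2 + 15*0))**2 = (0*(2 + 0))**2 = (0*2)**2 = 0**2 = 0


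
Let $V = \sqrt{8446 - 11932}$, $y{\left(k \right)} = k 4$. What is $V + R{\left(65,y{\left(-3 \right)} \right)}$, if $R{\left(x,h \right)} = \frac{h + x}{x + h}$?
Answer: $1 + i \sqrt{3486} \approx 1.0 + 59.042 i$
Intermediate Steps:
$y{\left(k \right)} = 4 k$
$V = i \sqrt{3486}$ ($V = \sqrt{-3486} = i \sqrt{3486} \approx 59.042 i$)
$R{\left(x,h \right)} = 1$ ($R{\left(x,h \right)} = \frac{h + x}{h + x} = 1$)
$V + R{\left(65,y{\left(-3 \right)} \right)} = i \sqrt{3486} + 1 = 1 + i \sqrt{3486}$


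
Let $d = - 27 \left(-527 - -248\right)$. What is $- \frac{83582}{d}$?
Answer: $- \frac{83582}{7533} \approx -11.095$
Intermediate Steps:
$d = 7533$ ($d = - 27 \left(-527 + 248\right) = \left(-27\right) \left(-279\right) = 7533$)
$- \frac{83582}{d} = - \frac{83582}{7533}$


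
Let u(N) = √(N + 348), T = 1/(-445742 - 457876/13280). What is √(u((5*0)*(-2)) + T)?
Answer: √(-4913526657880 + 4380669222256024562*√87)/1479977909 ≈ 4.3191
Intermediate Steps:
T = -3320/1479977909 (T = 1/(-445742 - 457876*1/13280) = 1/(-445742 - 114469/3320) = 1/(-1479977909/3320) = -3320/1479977909 ≈ -2.2433e-6)
u(N) = √(348 + N)
√(u((5*0)*(-2)) + T) = √(√(348 + (5*0)*(-2)) - 3320/1479977909) = √(√(348 + 0*(-2)) - 3320/1479977909) = √(√(348 + 0) - 3320/1479977909) = √(√348 - 3320/1479977909) = √(2*√87 - 3320/1479977909) = √(-3320/1479977909 + 2*√87)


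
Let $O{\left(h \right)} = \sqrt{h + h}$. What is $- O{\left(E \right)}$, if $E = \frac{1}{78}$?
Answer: $- \frac{\sqrt{39}}{39} \approx -0.16013$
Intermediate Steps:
$E = \frac{1}{78} \approx 0.012821$
$O{\left(h \right)} = \sqrt{2} \sqrt{h}$ ($O{\left(h \right)} = \sqrt{2 h} = \sqrt{2} \sqrt{h}$)
$- O{\left(E \right)} = - \frac{\sqrt{2}}{\sqrt{78}} = - \sqrt{2} \frac{\sqrt{78}}{78} = - \frac{\sqrt{39}}{39}$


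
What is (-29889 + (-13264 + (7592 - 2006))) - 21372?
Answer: -58939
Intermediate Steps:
(-29889 + (-13264 + (7592 - 2006))) - 21372 = (-29889 + (-13264 + 5586)) - 21372 = (-29889 - 7678) - 21372 = -37567 - 21372 = -58939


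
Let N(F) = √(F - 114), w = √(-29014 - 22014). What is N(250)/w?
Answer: -I*√433738/12757 ≈ -0.051626*I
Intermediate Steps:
w = 2*I*√12757 (w = √(-51028) = 2*I*√12757 ≈ 225.89*I)
N(F) = √(-114 + F)
N(250)/w = √(-114 + 250)/((2*I*√12757)) = √136*(-I*√12757/25514) = (2*√34)*(-I*√12757/25514) = -I*√433738/12757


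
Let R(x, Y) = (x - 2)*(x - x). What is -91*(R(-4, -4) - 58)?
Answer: 5278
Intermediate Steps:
R(x, Y) = 0 (R(x, Y) = (-2 + x)*0 = 0)
-91*(R(-4, -4) - 58) = -91*(0 - 58) = -91*(-58) = 5278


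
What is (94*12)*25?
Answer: 28200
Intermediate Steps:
(94*12)*25 = 1128*25 = 28200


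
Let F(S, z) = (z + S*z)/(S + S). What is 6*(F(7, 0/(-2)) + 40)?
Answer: 240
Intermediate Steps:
F(S, z) = (z + S*z)/(2*S) (F(S, z) = (z + S*z)/((2*S)) = (z + S*z)*(1/(2*S)) = (z + S*z)/(2*S))
6*(F(7, 0/(-2)) + 40) = 6*((½)*(0/(-2))*(1 + 7)/7 + 40) = 6*((½)*(0*(-½))*(⅐)*8 + 40) = 6*((½)*0*(⅐)*8 + 40) = 6*(0 + 40) = 6*40 = 240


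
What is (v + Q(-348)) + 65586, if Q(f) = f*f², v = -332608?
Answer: -42411214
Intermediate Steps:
Q(f) = f³
(v + Q(-348)) + 65586 = (-332608 + (-348)³) + 65586 = (-332608 - 42144192) + 65586 = -42476800 + 65586 = -42411214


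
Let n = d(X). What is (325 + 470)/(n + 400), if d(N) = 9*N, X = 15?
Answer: 159/107 ≈ 1.4860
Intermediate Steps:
n = 135 (n = 9*15 = 135)
(325 + 470)/(n + 400) = (325 + 470)/(135 + 400) = 795/535 = 795*(1/535) = 159/107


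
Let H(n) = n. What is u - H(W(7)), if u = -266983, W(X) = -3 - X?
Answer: -266973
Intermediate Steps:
u - H(W(7)) = -266983 - (-3 - 1*7) = -266983 - (-3 - 7) = -266983 - 1*(-10) = -266983 + 10 = -266973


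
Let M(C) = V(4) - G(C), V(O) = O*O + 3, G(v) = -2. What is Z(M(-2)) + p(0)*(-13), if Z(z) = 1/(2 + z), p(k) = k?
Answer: 1/23 ≈ 0.043478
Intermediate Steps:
V(O) = 3 + O**2 (V(O) = O**2 + 3 = 3 + O**2)
M(C) = 21 (M(C) = (3 + 4**2) - 1*(-2) = (3 + 16) + 2 = 19 + 2 = 21)
Z(M(-2)) + p(0)*(-13) = 1/(2 + 21) + 0*(-13) = 1/23 + 0 = 1/23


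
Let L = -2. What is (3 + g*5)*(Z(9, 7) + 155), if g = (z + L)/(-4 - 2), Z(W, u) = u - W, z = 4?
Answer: 204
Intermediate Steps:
g = -⅓ (g = (4 - 2)/(-4 - 2) = 2/(-6) = 2*(-⅙) = -⅓ ≈ -0.33333)
(3 + g*5)*(Z(9, 7) + 155) = (3 - ⅓*5)*((7 - 1*9) + 155) = (3 - 5/3)*((7 - 9) + 155) = 4*(-2 + 155)/3 = (4/3)*153 = 204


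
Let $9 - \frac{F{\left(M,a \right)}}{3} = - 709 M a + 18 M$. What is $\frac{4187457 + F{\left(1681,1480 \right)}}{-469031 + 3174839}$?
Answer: $\frac{882636245}{450968} \approx 1957.2$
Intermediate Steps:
$F{\left(M,a \right)} = 27 - 54 M + 2127 M a$ ($F{\left(M,a \right)} = 27 - 3 \left(- 709 M a + 18 M\right) = 27 - 3 \left(18 M - 709 M a\right) = 27 + \left(- 54 M + 2127 M a\right) = 27 - 54 M + 2127 M a$)
$\frac{4187457 + F{\left(1681,1480 \right)}}{-469031 + 3174839} = \frac{4187457 + \left(27 - 90774 + 2127 \cdot 1681 \cdot 1480\right)}{-469031 + 3174839} = \frac{4187457 + \left(27 - 90774 + 5291720760\right)}{2705808} = \left(4187457 + 5291630013\right) \frac{1}{2705808} = 5295817470 \cdot \frac{1}{2705808} = \frac{882636245}{450968}$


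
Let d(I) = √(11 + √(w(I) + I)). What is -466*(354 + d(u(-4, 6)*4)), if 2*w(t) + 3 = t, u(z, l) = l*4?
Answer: -164964 - 233*√(44 + 2*√570) ≈ -1.6720e+5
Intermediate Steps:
u(z, l) = 4*l
w(t) = -3/2 + t/2
d(I) = √(11 + √(-3/2 + 3*I/2)) (d(I) = √(11 + √((-3/2 + I/2) + I)) = √(11 + √(-3/2 + 3*I/2)))
-466*(354 + d(u(-4, 6)*4)) = -466*(354 + √(44 + 2*√6*√(-1 + (4*6)*4))/2) = -466*(354 + √(44 + 2*√6*√(-1 + 24*4))/2) = -466*(354 + √(44 + 2*√6*√(-1 + 96))/2) = -466*(354 + √(44 + 2*√6*√95)/2) = -466*(354 + √(44 + 2*√570)/2) = -164964 - 233*√(44 + 2*√570)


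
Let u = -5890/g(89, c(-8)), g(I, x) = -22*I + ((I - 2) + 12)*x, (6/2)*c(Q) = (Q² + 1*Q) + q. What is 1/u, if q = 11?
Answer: -253/5890 ≈ -0.042954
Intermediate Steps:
c(Q) = 11/3 + Q/3 + Q²/3 (c(Q) = ((Q² + 1*Q) + 11)/3 = ((Q² + Q) + 11)/3 = ((Q + Q²) + 11)/3 = (11 + Q + Q²)/3 = 11/3 + Q/3 + Q²/3)
g(I, x) = -22*I + x*(10 + I) (g(I, x) = -22*I + ((-2 + I) + 12)*x = -22*I + (10 + I)*x = -22*I + x*(10 + I))
u = -5890/253 (u = -5890/(-22*89 + 10*(11/3 + (⅓)*(-8) + (⅓)*(-8)²) + 89*(11/3 + (⅓)*(-8) + (⅓)*(-8)²)) = -5890/(-1958 + 10*(11/3 - 8/3 + (⅓)*64) + 89*(11/3 - 8/3 + (⅓)*64)) = -5890/(-1958 + 10*(11/3 - 8/3 + 64/3) + 89*(11/3 - 8/3 + 64/3)) = -5890/(-1958 + 10*(67/3) + 89*(67/3)) = -5890/(-1958 + 670/3 + 5963/3) = -5890/253 ≈ -23.281)
1/u = 1/(-5890/253) = -253/5890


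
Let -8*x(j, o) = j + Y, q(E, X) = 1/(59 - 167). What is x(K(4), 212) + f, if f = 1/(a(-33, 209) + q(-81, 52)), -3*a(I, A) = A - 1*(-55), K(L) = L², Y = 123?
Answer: -1322059/76040 ≈ -17.386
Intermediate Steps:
q(E, X) = -1/108 (q(E, X) = 1/(-108) = -1/108)
x(j, o) = -123/8 - j/8 (x(j, o) = -(j + 123)/8 = -(123 + j)/8 = -123/8 - j/8)
a(I, A) = -55/3 - A/3 (a(I, A) = -(A - 1*(-55))/3 = -(A + 55)/3 = -(55 + A)/3 = -55/3 - A/3)
f = -108/9505 (f = 1/((-55/3 - ⅓*209) - 1/108) = 1/((-55/3 - 209/3) - 1/108) = 1/(-88 - 1/108) = 1/(-9505/108) = -108/9505 ≈ -0.011362)
x(K(4), 212) + f = (-123/8 - ⅛*4²) - 108/9505 = (-123/8 - ⅛*16) - 108/9505 = (-123/8 - 2) - 108/9505 = -139/8 - 108/9505 = -1322059/76040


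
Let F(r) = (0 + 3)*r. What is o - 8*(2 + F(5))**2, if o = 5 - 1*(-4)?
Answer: -2303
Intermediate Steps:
F(r) = 3*r
o = 9 (o = 5 + 4 = 9)
o - 8*(2 + F(5))**2 = 9 - 8*(2 + 3*5)**2 = 9 - 8*(2 + 15)**2 = 9 - 8*17**2 = 9 - 8*289 = 9 - 2312 = -2303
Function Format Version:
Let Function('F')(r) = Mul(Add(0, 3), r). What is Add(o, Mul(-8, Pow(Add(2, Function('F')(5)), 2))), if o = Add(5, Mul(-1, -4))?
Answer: -2303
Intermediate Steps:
Function('F')(r) = Mul(3, r)
o = 9 (o = Add(5, 4) = 9)
Add(o, Mul(-8, Pow(Add(2, Function('F')(5)), 2))) = Add(9, Mul(-8, Pow(Add(2, Mul(3, 5)), 2))) = Add(9, Mul(-8, Pow(Add(2, 15), 2))) = Add(9, Mul(-8, Pow(17, 2))) = Add(9, Mul(-8, 289)) = Add(9, -2312) = -2303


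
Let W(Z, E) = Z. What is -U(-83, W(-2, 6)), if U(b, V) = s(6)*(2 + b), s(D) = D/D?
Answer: 81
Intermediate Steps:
s(D) = 1
U(b, V) = 2 + b (U(b, V) = 1*(2 + b) = 2 + b)
-U(-83, W(-2, 6)) = -(2 - 83) = -1*(-81) = 81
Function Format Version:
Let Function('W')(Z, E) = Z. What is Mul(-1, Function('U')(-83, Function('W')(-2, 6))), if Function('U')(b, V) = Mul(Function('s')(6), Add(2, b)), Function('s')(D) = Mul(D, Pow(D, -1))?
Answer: 81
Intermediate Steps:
Function('s')(D) = 1
Function('U')(b, V) = Add(2, b) (Function('U')(b, V) = Mul(1, Add(2, b)) = Add(2, b))
Mul(-1, Function('U')(-83, Function('W')(-2, 6))) = Mul(-1, Add(2, -83)) = Mul(-1, -81) = 81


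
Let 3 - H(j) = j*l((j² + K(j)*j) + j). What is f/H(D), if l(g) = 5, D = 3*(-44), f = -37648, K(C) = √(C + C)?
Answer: -2896/51 ≈ -56.784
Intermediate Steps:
K(C) = √2*√C (K(C) = √(2*C) = √2*√C)
D = -132
H(j) = 3 - 5*j (H(j) = 3 - j*5 = 3 - 5*j)
f/H(D) = -37648/(3 - 5*(-132)) = -37648/(3 + 660) = -37648/663 = -37648*1/663 = -2896/51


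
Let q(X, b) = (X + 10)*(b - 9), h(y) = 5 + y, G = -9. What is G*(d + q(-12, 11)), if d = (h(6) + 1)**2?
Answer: -1260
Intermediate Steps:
q(X, b) = (-9 + b)*(10 + X) (q(X, b) = (10 + X)*(-9 + b) = (-9 + b)*(10 + X))
d = 144 (d = ((5 + 6) + 1)**2 = (11 + 1)**2 = 12**2 = 144)
G*(d + q(-12, 11)) = -9*(144 + (-90 - 9*(-12) + 10*11 - 12*11)) = -9*(144 + (-90 + 108 + 110 - 132)) = -9*(144 - 4) = -9*140 = -1260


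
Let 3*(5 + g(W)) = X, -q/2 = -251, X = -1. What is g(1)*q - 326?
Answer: -9010/3 ≈ -3003.3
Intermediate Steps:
q = 502 (q = -2*(-251) = 502)
g(W) = -16/3 (g(W) = -5 + (⅓)*(-1) = -5 - ⅓ = -16/3)
g(1)*q - 326 = -16/3*502 - 326 = -8032/3 - 326 = -9010/3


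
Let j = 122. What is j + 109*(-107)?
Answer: -11541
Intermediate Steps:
j + 109*(-107) = 122 + 109*(-107) = 122 - 11663 = -11541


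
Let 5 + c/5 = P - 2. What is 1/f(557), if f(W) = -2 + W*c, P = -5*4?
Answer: -1/75197 ≈ -1.3298e-5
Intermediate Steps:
P = -20
c = -135 (c = -25 + 5*(-20 - 2) = -25 + 5*(-22) = -25 - 110 = -135)
f(W) = -2 - 135*W (f(W) = -2 + W*(-135) = -2 - 135*W)
1/f(557) = 1/(-2 - 135*557) = 1/(-2 - 75195) = 1/(-75197) = -1/75197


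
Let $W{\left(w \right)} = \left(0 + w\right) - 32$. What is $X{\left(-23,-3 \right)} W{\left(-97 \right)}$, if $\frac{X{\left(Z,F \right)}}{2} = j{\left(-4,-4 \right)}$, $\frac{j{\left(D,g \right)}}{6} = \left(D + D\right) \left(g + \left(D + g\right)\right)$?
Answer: $-148608$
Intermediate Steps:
$j{\left(D,g \right)} = 12 D \left(D + 2 g\right)$ ($j{\left(D,g \right)} = 6 \left(D + D\right) \left(g + \left(D + g\right)\right) = 6 \cdot 2 D \left(D + 2 g\right) = 12 D \left(D + 2 g\right)$)
$W{\left(w \right)} = -32 + w$ ($W{\left(w \right)} = w - 32 = -32 + w$)
$X{\left(Z,F \right)} = 1152$ ($X{\left(Z,F \right)} = 2 \cdot 12 \left(-4\right) \left(-4 + 2 \left(-4\right)\right) = 2 \cdot 12 \left(-4\right) \left(-4 - 8\right) = 2 \cdot 12 \left(-4\right) \left(-12\right) = 2 \cdot 576 = 1152$)
$X{\left(-23,-3 \right)} W{\left(-97 \right)} = 1152 \left(-32 - 97\right) = 1152 \left(-129\right) = -148608$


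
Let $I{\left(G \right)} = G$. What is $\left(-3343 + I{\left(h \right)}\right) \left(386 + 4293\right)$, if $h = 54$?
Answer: $-15389231$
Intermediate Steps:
$\left(-3343 + I{\left(h \right)}\right) \left(386 + 4293\right) = \left(-3343 + 54\right) \left(386 + 4293\right) = \left(-3289\right) 4679 = -15389231$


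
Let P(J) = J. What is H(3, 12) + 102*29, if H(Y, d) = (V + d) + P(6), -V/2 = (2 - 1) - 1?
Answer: 2976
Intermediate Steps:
V = 0 (V = -2*((2 - 1) - 1) = -2*(1 - 1) = -2*0 = 0)
H(Y, d) = 6 + d (H(Y, d) = (0 + d) + 6 = d + 6 = 6 + d)
H(3, 12) + 102*29 = (6 + 12) + 102*29 = 18 + 2958 = 2976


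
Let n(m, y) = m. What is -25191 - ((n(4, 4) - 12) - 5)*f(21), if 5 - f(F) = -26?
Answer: -24788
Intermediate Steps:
f(F) = 31 (f(F) = 5 - 1*(-26) = 5 + 26 = 31)
-25191 - ((n(4, 4) - 12) - 5)*f(21) = -25191 - ((4 - 12) - 5)*31 = -25191 - (-8 - 5)*31 = -25191 - (-13)*31 = -25191 - 1*(-403) = -25191 + 403 = -24788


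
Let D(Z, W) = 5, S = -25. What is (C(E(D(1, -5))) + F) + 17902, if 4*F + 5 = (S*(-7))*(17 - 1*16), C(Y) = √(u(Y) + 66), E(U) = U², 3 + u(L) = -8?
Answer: 35889/2 + √55 ≈ 17952.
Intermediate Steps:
u(L) = -11 (u(L) = -3 - 8 = -11)
C(Y) = √55 (C(Y) = √(-11 + 66) = √55)
F = 85/2 (F = -5/4 + ((-25*(-7))*(17 - 1*16))/4 = -5/4 + (175*(17 - 16))/4 = -5/4 + (175*1)/4 = -5/4 + (¼)*175 = -5/4 + 175/4 = 85/2 ≈ 42.500)
(C(E(D(1, -5))) + F) + 17902 = (√55 + 85/2) + 17902 = (85/2 + √55) + 17902 = 35889/2 + √55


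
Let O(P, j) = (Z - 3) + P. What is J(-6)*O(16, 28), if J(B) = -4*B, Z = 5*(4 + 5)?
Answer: 1392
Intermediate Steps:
Z = 45 (Z = 5*9 = 45)
O(P, j) = 42 + P (O(P, j) = (45 - 3) + P = 42 + P)
J(-6)*O(16, 28) = (-4*(-6))*(42 + 16) = 24*58 = 1392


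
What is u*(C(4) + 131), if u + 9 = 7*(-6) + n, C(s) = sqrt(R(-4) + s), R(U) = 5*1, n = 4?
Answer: -6298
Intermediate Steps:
R(U) = 5
C(s) = sqrt(5 + s)
u = -47 (u = -9 + (7*(-6) + 4) = -9 + (-42 + 4) = -9 - 38 = -47)
u*(C(4) + 131) = -47*(sqrt(5 + 4) + 131) = -47*(sqrt(9) + 131) = -47*(3 + 131) = -47*134 = -6298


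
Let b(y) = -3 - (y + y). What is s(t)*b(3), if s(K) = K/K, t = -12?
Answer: -9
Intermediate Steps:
b(y) = -3 - 2*y
s(K) = 1
s(t)*b(3) = 1*(-3 - 2*3) = 1*(-3 - 6) = 1*(-9) = -9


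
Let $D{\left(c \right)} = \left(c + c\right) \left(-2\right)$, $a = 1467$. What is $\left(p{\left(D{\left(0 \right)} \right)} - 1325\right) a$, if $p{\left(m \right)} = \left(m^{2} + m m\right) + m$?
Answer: $-1943775$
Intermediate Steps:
$D{\left(c \right)} = - 4 c$ ($D{\left(c \right)} = 2 c \left(-2\right) = - 4 c$)
$p{\left(m \right)} = m + 2 m^{2}$ ($p{\left(m \right)} = \left(m^{2} + m^{2}\right) + m = 2 m^{2} + m = m + 2 m^{2}$)
$\left(p{\left(D{\left(0 \right)} \right)} - 1325\right) a = \left(\left(-4\right) 0 \left(1 + 2 \left(\left(-4\right) 0\right)\right) - 1325\right) 1467 = \left(0 \left(1 + 2 \cdot 0\right) - 1325\right) 1467 = \left(0 \left(1 + 0\right) - 1325\right) 1467 = \left(0 \cdot 1 - 1325\right) 1467 = \left(0 - 1325\right) 1467 = \left(-1325\right) 1467 = -1943775$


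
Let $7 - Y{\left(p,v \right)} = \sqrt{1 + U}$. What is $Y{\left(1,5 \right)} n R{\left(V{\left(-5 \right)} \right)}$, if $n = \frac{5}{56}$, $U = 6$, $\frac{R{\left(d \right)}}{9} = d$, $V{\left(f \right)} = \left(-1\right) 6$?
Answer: $- \frac{135}{4} + \frac{135 \sqrt{7}}{28} \approx -20.994$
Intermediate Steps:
$V{\left(f \right)} = -6$
$R{\left(d \right)} = 9 d$
$n = \frac{5}{56}$ ($n = 5 \cdot \frac{1}{56} = \frac{5}{56} \approx 0.089286$)
$Y{\left(p,v \right)} = 7 - \sqrt{7}$ ($Y{\left(p,v \right)} = 7 - \sqrt{1 + 6} = 7 - \sqrt{7}$)
$Y{\left(1,5 \right)} n R{\left(V{\left(-5 \right)} \right)} = \left(7 - \sqrt{7}\right) \frac{5}{56} \cdot 9 \left(-6\right) = \left(\frac{5}{8} - \frac{5 \sqrt{7}}{56}\right) \left(-54\right) = - \frac{135}{4} + \frac{135 \sqrt{7}}{28}$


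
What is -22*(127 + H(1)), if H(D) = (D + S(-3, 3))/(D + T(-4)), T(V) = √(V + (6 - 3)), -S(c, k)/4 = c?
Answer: -2937 + 143*I ≈ -2937.0 + 143.0*I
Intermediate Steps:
S(c, k) = -4*c
T(V) = √(3 + V) (T(V) = √(V + 3) = √(3 + V))
H(D) = (12 + D)/(I + D) (H(D) = (D - 4*(-3))/(D + √(3 - 4)) = (D + 12)/(D + √(-1)) = (12 + D)/(D + I) = (12 + D)/(I + D))
-22*(127 + H(1)) = -22*(127 + (12 + 1)/(I + 1)) = -22*(127 + 13/(1 + I)) = -22*(127 + ((1 - I)/2)*13) = -22*(127 + 13*(1 - I)/2) = -2794 - 143*(1 - I)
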